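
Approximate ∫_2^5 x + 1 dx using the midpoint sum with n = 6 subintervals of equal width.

Δx = (5 − 2)/6 = 0.5.
Midpoints: 2.25, 2.75, 3.25, 3.75, 4.25, 4.75.
f(2.25) = 3.25, f(2.75) = 3.75, f(3.25) = 4.25, f(3.75) = 4.75, f(4.25) = 5.25, f(4.75) = 5.75.
Sum = Δx · [f(2.25) + f(2.75) + f(3.25) + ...].
Sum = 13.5.

13.5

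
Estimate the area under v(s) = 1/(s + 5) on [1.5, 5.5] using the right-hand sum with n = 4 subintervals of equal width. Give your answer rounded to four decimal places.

0.4515

Δs = (5.5 − 1.5)/4 = 1.
Right endpoints: 2.5, 3.5, 4.5, 5.5.
v(2.5) = 2/15, v(3.5) = 2/17, v(4.5) = 2/19, v(5.5) = 2/21.
Sum = Δs · [v(2.5) + v(3.5) + v(4.5) + v(5.5)].
Sum ≈ 0.4515.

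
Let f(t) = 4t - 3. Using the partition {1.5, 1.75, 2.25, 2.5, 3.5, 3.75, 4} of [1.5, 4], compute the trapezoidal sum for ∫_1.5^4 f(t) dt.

20

Subinterval widths: 0.25, 0.5, 0.25, 1, 0.25, 0.25.
f(1.5) = 3, f(1.75) = 4, f(2.25) = 6, f(2.5) = 7, f(3.5) = 11, f(3.75) = 12, f(4) = 13.
On each subinterval the trapezoid contributes (Δt_i/2)·[f(t_{i-1}) + f(t_i)].
Sum = 20.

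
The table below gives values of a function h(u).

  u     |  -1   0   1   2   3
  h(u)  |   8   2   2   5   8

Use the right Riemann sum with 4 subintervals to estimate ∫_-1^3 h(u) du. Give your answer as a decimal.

17

Δu = 1.
Sum = 1·[2 + 2 + 5 + 8] = 17.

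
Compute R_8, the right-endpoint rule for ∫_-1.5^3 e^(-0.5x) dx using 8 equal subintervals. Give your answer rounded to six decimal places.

3.280024

Δx = (3 − (-1.5))/8 = 0.5625.
Right endpoints: -0.9375, -0.375, 0.1875, 0.75, 1.3125, 1.875, 2.4375, 3.
f(-0.9375) ≈ 1.597995, f(-0.375) ≈ 1.206230, f(0.1875) ≈ 0.910510, f(0.75) ≈ 0.687289, f(1.3125) ≈ 0.518793, f(1.875) ≈ 0.391606, f(2.4375) ≈ 0.295599, f(3) ≈ 0.223130.
Sum = Δx · [f(-0.9375) + f(-0.375) + f(0.1875) + ...].
Sum ≈ 3.280024.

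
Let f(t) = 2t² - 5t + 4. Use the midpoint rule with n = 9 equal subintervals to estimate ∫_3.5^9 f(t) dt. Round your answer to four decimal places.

Δt = (9 − 3.5)/9 = 11/18.
Midpoints: 137/36, 53/12, 181/36, 203/36, 6.25, 247/36, 269/36, 97/12, 313/36.
f(137/36) = 9031/648, f(53/12) = 1507/72, f(181/36) = 19063/648, f(203/36) = 25531/648, f(6.25) = 50.875, f(247/36) = 41371/648, f(269/36) = 50743/648, f(97/12) = 6787/72, f(313/36) = 72391/648.
Sum = Δt · [f(137/36) + f(53/12) + f(181/36) + ...].
Sum ≈ 307.1993.

307.1993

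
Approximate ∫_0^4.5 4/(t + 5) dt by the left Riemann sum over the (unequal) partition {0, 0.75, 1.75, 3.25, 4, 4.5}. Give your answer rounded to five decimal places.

2.77040

Subinterval widths: 0.75, 1, 1.5, 0.75, 0.5.
Left endpoints: 0, 0.75, 1.75, 3.25, 4.
f(0) = 0.8, f(0.75) = 16/23, f(1.75) = 16/27, f(3.25) = 16/33, f(4) = 4/9.
Sum = Σ Δt_i · f(t_i).
Sum ≈ 2.77040.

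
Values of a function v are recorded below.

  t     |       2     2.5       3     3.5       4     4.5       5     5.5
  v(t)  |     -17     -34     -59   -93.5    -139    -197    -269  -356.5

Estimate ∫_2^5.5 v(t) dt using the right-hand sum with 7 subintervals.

-574

Δt = 0.5.
Sum = 0.5·[(-34) + (-59) + (-93.5) + (-139) + (-197) + (-269) + (-356.5)] = -574.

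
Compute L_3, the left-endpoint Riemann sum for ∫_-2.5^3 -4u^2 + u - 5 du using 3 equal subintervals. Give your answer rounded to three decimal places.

-90.241

Δu = (3 − (-2.5))/3 = 11/6.
Left endpoints: -2.5, -2/3, 7/6.
f(-2.5) = -32.5, f(-2/3) = -67/9, f(7/6) = -167/18.
Sum = Δu · [f(-2.5) + f(-2/3) + f(7/6)].
Sum ≈ -90.241.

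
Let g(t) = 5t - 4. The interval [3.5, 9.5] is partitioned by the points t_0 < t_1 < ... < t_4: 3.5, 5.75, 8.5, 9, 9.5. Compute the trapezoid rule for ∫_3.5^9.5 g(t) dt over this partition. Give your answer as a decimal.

Subinterval widths: 2.25, 2.75, 0.5, 0.5.
g(3.5) = 13.5, g(5.75) = 24.75, g(8.5) = 38.5, g(9) = 41, g(9.5) = 43.5.
On each subinterval the trapezoid contributes (Δt_i/2)·[g(t_{i-1}) + g(t_i)].
Sum = 171.

171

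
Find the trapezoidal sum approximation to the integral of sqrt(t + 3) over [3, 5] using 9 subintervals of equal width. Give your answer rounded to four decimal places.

5.2869

Δt = (5 − 3)/9 = 2/9.
f(3) ≈ 2.4495, f(29/9) ≈ 2.4944, f(31/9) ≈ 2.5386, f(11/3) ≈ 2.5820, f(35/9) ≈ 2.6247, f(37/9) ≈ 2.6667, f(13/3) ≈ 2.7080, f(41/9) ≈ 2.7487, f(43/9) ≈ 2.7889, f(5) ≈ 2.8284.
T_9 = (Δt/2)·[f(t_0) + 2f(t_1) + ... + 2f(t_{8}) + f(t_9)].
Sum ≈ 5.2869.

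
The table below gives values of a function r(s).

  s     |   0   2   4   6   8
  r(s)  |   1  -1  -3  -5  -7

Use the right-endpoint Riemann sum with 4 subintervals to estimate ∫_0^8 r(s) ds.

-32

Δs = 2.
Sum = 2·[(-1) + (-3) + (-5) + (-7)] = -32.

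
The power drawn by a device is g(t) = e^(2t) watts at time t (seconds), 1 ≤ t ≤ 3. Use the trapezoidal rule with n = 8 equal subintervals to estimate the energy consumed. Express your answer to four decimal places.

Δt = (3 − 1)/8 = 0.25.
g(1) ≈ 7.3891, g(1.25) ≈ 12.1825, g(1.5) ≈ 20.0855, g(1.75) ≈ 33.1155, g(2) ≈ 54.5982, g(2.25) ≈ 90.0171, g(2.5) ≈ 148.4132, g(2.75) ≈ 244.6919, g(3) ≈ 403.4288.
T_8 = (Δt/2)·[g(t_0) + 2g(t_1) + ... + 2g(t_{7}) + g(t_8)].
Sum ≈ 202.1282.

202.1282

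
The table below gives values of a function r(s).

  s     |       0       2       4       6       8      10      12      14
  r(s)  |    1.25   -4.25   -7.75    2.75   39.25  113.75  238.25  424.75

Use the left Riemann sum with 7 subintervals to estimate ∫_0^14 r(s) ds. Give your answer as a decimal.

Δs = 2.
Sum = 2·[1.25 + (-4.25) + (-7.75) + 2.75 + 39.25 + 113.75 + 238.25] = 766.5.

766.5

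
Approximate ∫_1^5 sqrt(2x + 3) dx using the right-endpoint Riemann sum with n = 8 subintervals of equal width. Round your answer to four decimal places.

12.2361

Δx = (5 − 1)/8 = 0.5.
Right endpoints: 1.5, 2, 2.5, 3, 3.5, 4, 4.5, 5.
f(1.5) ≈ 2.4495, f(2) ≈ 2.6458, f(2.5) ≈ 2.8284, f(3) ≈ 3.0000, f(3.5) ≈ 3.1623, f(4) ≈ 3.3166, f(4.5) ≈ 3.4641, f(5) ≈ 3.6056.
Sum = Δx · [f(1.5) + f(2) + f(2.5) + ...].
Sum ≈ 12.2361.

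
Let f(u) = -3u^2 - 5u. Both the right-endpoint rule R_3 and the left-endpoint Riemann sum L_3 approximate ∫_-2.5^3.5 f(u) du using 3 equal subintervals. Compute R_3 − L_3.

-96

R_3 = -133.5.
L_3 = -37.5.
R_3 − L_3 = -96.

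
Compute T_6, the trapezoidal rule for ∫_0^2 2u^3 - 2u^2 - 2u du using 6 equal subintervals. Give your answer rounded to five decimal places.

-1.18519

Δu = (2 − 0)/6 = 1/3.
f(0) = 0, f(1/3) = -22/27, f(2/3) = -44/27, f(1) = -2, f(4/3) = -40/27, f(5/3) = 10/27, f(2) = 4.
T_6 = (Δu/2)·[f(u_0) + 2f(u_1) + ... + 2f(u_{5}) + f(u_6)].
Sum ≈ -1.18519.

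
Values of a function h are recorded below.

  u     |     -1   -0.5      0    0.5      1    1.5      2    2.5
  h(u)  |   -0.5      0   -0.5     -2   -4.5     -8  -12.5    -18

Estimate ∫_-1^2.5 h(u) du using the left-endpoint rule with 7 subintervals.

Δu = 0.5.
Sum = 0.5·[(-0.5) + 0 + (-0.5) + (-2) + (-4.5) + (-8) + (-12.5)] = -14.

-14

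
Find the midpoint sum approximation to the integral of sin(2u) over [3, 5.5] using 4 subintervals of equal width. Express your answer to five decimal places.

Δu = (5.5 − 3)/4 = 0.625.
Midpoints: 3.3125, 3.9375, 4.5625, 5.1875.
f(3.3125) ≈ 0.33520, f(3.9375) ≈ 0.99978, f(4.5625) ≈ 0.29531, f(5.1875) ≈ -0.81354.
Sum = Δu · [f(3.3125) + f(3.9375) + f(4.5625) + f(5.1875)].
Sum ≈ 0.51046.

0.51046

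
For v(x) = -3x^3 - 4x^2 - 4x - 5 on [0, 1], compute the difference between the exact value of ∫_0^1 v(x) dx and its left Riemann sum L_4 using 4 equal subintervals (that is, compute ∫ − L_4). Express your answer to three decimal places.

-1.286

Exact integral: ∫_0^1 v(x) dx ≈ -9.08333.
L_4 = -7.796875.
Error ≈ -9.08333 − (-7.796875) ≈ -1.286.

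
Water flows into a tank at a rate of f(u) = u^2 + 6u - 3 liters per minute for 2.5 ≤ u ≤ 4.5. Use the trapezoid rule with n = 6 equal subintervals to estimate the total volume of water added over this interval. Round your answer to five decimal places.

Δu = (4.5 − 2.5)/6 = 1/3.
f(2.5) = 18.25, f(17/6) = 793/36, f(19/6) = 937/36, f(3.5) = 30.25, f(23/6) = 1249/36, f(25/6) = 1417/36, f(4.5) = 44.25.
T_6 = (Δu/2)·[f(u_0) + 2f(u_1) + ... + 2f(u_{5}) + f(u_6)].
Sum ≈ 61.20370.

61.20370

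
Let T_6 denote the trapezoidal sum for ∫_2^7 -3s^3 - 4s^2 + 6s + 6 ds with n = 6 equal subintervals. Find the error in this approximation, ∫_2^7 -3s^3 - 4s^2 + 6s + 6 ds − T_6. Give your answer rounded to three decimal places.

Exact integral: ∫_2^7 f(s) ds ≈ -2070.41667.
T_6 ≈ -2096.16898.
Error ≈ -2070.41667 − (-2096.16898) ≈ 25.752.

25.752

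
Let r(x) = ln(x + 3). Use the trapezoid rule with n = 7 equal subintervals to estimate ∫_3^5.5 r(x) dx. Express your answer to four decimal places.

Δx = (5.5 − 3)/7 = 5/14.
r(3) ≈ 1.7918, r(47/14) ≈ 1.8496, r(26/7) ≈ 1.9042, r(57/14) ≈ 1.9561, r(31/7) ≈ 2.0053, r(67/14) ≈ 2.0523, r(36/7) ≈ 2.0971, r(5.5) ≈ 2.1401.
T_7 = (Δx/2)·[r(x_0) + 2r(x_1) + ... + 2r(x_{6}) + r(x_7)].
Sum ≈ 4.9395.

4.9395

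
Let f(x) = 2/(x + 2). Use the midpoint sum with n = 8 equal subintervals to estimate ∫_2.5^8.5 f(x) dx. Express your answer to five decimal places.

Δx = (8.5 − 2.5)/8 = 0.75.
Midpoints: 2.875, 3.625, 4.375, 5.125, 5.875, 6.625, 7.375, 8.125.
f(2.875) = 16/39, f(3.625) = 16/45, f(4.375) = 16/51, f(5.125) = 16/57, f(5.875) = 16/63, f(6.625) = 16/69, f(7.375) = 16/75, f(8.125) = 16/81.
Sum = Δx · [f(2.875) + f(3.625) + f(4.375) + ...].
Sum ≈ 1.69272.

1.69272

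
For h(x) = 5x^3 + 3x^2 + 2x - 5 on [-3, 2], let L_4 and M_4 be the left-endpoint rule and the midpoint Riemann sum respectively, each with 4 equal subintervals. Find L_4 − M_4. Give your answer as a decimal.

-115.0390625

L_4 = -188.359375.
M_4 = -73.3203125.
L_4 − M_4 = -115.0390625.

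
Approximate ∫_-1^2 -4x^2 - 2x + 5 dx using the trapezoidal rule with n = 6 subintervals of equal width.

-0.5

Δx = (2 − (-1))/6 = 0.5.
f(-1) = 3, f(-0.5) = 5, f(0) = 5, f(0.5) = 3, f(1) = -1, f(1.5) = -7, f(2) = -15.
T_6 = (Δx/2)·[f(x_0) + 2f(x_1) + ... + 2f(x_{5}) + f(x_6)].
Sum = -0.5.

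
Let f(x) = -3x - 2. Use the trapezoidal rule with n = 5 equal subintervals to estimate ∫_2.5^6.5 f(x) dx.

Δx = (6.5 − 2.5)/5 = 0.8.
f(2.5) = -9.5, f(3.3) = -11.9, f(4.1) = -14.3, f(4.9) = -16.7, f(5.7) = -19.1, f(6.5) = -21.5.
T_5 = (Δx/2)·[f(x_0) + 2f(x_1) + ... + 2f(x_{4}) + f(x_5)].
Sum = -62.

-62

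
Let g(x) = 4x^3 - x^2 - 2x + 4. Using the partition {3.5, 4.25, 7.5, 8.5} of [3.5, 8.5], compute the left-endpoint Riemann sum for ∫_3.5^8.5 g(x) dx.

2662.0625

Subinterval widths: 0.75, 3.25, 1.
Left endpoints: 3.5, 4.25, 7.5.
g(3.5) = 156.25, g(4.25) = 284.5, g(7.5) = 1620.25.
Sum = Σ Δx_i · g(x_i).
Sum = 2662.0625.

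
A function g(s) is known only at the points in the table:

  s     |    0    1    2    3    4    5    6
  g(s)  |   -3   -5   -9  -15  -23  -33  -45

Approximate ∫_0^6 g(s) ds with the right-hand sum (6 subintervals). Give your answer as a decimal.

-130

Δs = 1.
Sum = 1·[(-5) + (-9) + (-15) + (-23) + (-33) + (-45)] = -130.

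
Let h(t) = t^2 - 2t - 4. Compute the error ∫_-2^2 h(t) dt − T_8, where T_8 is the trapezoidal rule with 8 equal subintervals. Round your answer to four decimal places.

-0.1667

Exact integral: ∫_-2^2 h(t) dt ≈ -10.666667.
T_8 = -10.5.
Error ≈ -10.666667 − (-10.5) ≈ -0.1667.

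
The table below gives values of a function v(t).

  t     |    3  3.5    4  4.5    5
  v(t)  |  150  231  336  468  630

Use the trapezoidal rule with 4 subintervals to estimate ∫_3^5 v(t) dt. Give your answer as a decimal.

712.5

Δt = 0.5.
T_4 = (0.5/2)·[150 + 2·231 + 2·336 + 2·468 + 630] = 712.5.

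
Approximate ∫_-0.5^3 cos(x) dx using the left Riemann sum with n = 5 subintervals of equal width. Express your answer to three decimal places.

Δx = (3 − (-0.5))/5 = 0.7.
Left endpoints: -0.5, 0.2, 0.9, 1.6, 2.3.
f(-0.5) ≈ 0.878, f(0.2) ≈ 0.980, f(0.9) ≈ 0.622, f(1.6) ≈ -0.029, f(2.3) ≈ -0.666.
Sum = Δx · [f(-0.5) + f(0.2) + f(0.9) + f(1.6) + f(2.3)].
Sum ≈ 1.249.

1.249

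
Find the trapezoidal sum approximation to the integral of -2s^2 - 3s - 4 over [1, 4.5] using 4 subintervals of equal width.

Δs = (4.5 − 1)/4 = 0.875.
f(1) = -9, f(1.875) = -16.65625, f(2.75) = -27.375, f(3.625) = -41.15625, f(4.5) = -58.
T_4 = (Δs/2)·[f(s_0) + 2f(s_1) + 2f(s_2) + 2f(s_3) + f(s_4)].
Sum = -103.8515625.

-103.8515625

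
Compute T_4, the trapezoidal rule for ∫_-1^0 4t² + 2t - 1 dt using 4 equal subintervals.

Δt = (0 − (-1))/4 = 0.25.
f(-1) = 1, f(-0.75) = -0.25, f(-0.5) = -1, f(-0.25) = -1.25, f(0) = -1.
T_4 = (Δt/2)·[f(t_0) + 2f(t_1) + 2f(t_2) + 2f(t_3) + f(t_4)].
Sum = -0.625.

-0.625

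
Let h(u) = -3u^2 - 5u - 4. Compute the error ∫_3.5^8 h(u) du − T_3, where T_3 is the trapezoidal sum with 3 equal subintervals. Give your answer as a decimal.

Exact integral: ∫_3.5^8 h(u) du = -616.5.
T_3 = -621.5625.
Error = -616.5 − (-621.5625) = 5.0625.

5.0625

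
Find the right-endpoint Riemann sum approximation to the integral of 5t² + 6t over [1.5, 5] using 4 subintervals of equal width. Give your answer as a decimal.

332.14453125

Δt = (5 − 1.5)/4 = 0.875.
Right endpoints: 2.375, 3.25, 4.125, 5.
f(2.375) = 42.453125, f(3.25) = 72.3125, f(4.125) = 109.828125, f(5) = 155.
Sum = Δt · [f(2.375) + f(3.25) + f(4.125) + f(5)].
Sum = 332.14453125.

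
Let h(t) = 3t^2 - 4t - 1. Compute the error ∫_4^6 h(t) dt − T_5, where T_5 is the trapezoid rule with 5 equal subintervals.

-0.16

Exact integral: ∫_4^6 h(t) dt = 110.
T_5 = 110.16.
Error = 110 − 110.16 = -0.16.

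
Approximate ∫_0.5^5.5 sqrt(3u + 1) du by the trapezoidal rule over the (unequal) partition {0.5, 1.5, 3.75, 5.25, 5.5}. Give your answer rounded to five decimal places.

Subinterval widths: 1, 2.25, 1.5, 0.25.
f(0.5) ≈ 1.58114, f(1.5) ≈ 2.34521, f(3.75) ≈ 3.50000, f(5.25) ≈ 4.09268, f(5.5) ≈ 4.18330.
On each subinterval the trapezoid contributes (Δu_i/2)·[f(u_{i-1}) + f(u_i)].
Sum ≈ 15.26804.

15.26804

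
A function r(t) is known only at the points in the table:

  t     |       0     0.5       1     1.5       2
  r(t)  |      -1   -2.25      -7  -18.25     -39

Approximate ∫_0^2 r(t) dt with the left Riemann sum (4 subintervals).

Δt = 0.5.
Sum = 0.5·[(-1) + (-2.25) + (-7) + (-18.25)] = -14.25.

-14.25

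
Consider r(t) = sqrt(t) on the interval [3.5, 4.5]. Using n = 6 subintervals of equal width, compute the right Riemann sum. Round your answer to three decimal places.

2.019

Δt = (4.5 − 3.5)/6 = 1/6.
Right endpoints: 11/3, 23/6, 4, 25/6, 13/3, 4.5.
r(11/3) ≈ 1.915, r(23/6) ≈ 1.958, r(4) ≈ 2.000, r(25/6) ≈ 2.041, r(13/3) ≈ 2.082, r(4.5) ≈ 2.121.
Sum = Δt · [r(11/3) + r(23/6) + r(4) + ...].
Sum ≈ 2.019.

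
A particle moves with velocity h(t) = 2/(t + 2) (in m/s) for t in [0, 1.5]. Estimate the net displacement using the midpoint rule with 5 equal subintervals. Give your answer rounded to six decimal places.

Δt = (1.5 − 0)/5 = 0.3.
Midpoints: 0.15, 0.45, 0.75, 1.05, 1.35.
h(0.15) = 40/43, h(0.45) = 40/49, h(0.75) = 8/11, h(1.05) = 40/61, h(1.35) = 40/67.
Sum = Δt · [h(0.15) + h(0.45) + h(0.75) + h(1.05) + h(1.35)].
Sum ≈ 1.117975.

1.117975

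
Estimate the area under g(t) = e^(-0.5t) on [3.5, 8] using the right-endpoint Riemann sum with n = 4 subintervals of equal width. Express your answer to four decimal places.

Δt = (8 − 3.5)/4 = 1.125.
Right endpoints: 4.625, 5.75, 6.875, 8.
g(4.625) ≈ 0.0990, g(5.75) ≈ 0.0564, g(6.875) ≈ 0.0321, g(8) ≈ 0.0183.
Sum = Δt · [g(4.625) + g(5.75) + g(6.875) + g(8)].
Sum ≈ 0.2316.

0.2316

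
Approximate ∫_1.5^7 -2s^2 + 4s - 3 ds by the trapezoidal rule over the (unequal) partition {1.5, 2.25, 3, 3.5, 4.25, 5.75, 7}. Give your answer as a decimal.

-151.65625

Subinterval widths: 0.75, 0.75, 0.5, 0.75, 1.5, 1.25.
f(1.5) = -1.5, f(2.25) = -4.125, f(3) = -9, f(3.5) = -13.5, f(4.25) = -22.125, f(5.75) = -46.125, f(7) = -73.
On each subinterval the trapezoid contributes (Δs_i/2)·[f(s_{i-1}) + f(s_i)].
Sum = -151.65625.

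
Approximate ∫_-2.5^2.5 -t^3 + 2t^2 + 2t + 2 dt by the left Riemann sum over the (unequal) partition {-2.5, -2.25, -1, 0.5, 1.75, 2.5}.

43.46875

Subinterval widths: 0.25, 1.25, 1.5, 1.25, 0.75.
Left endpoints: -2.5, -2.25, -1, 0.5, 1.75.
f(-2.5) = 25.125, f(-2.25) = 19.015625, f(-1) = 3, f(0.5) = 3.375, f(1.75) = 6.265625.
Sum = Σ Δt_i · f(t_i).
Sum = 43.46875.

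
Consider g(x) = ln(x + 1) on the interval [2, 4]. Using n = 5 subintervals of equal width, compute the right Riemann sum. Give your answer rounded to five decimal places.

2.85174

Δx = (4 − 2)/5 = 0.4.
Right endpoints: 2.4, 2.8, 3.2, 3.6, 4.
g(2.4) ≈ 1.22378, g(2.8) ≈ 1.33500, g(3.2) ≈ 1.43508, g(3.6) ≈ 1.52606, g(4) ≈ 1.60944.
Sum = Δx · [g(2.4) + g(2.8) + g(3.2) + g(3.6) + g(4)].
Sum ≈ 2.85174.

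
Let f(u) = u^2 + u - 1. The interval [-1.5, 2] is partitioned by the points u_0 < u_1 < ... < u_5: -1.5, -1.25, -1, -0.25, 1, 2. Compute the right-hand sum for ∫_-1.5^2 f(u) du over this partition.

Subinterval widths: 0.25, 0.25, 0.75, 1.25, 1.
Right endpoints: -1.25, -1, -0.25, 1, 2.
f(-1.25) = -0.6875, f(-1) = -1, f(-0.25) = -1.1875, f(1) = 1, f(2) = 5.
Sum = Σ Δu_i · f(u_i).
Sum = 4.9375.

4.9375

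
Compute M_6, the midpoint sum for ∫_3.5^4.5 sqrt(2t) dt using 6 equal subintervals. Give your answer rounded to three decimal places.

2.827

Δt = (4.5 − 3.5)/6 = 1/6.
Midpoints: 43/12, 3.75, 47/12, 49/12, 4.25, 53/12.
f(43/12) ≈ 2.677, f(3.75) ≈ 2.739, f(47/12) ≈ 2.799, f(49/12) ≈ 2.858, f(4.25) ≈ 2.915, f(53/12) ≈ 2.972.
Sum = Δt · [f(43/12) + f(3.75) + f(47/12) + ...].
Sum ≈ 2.827.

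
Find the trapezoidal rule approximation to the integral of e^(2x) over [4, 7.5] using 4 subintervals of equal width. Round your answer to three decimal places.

2029946.804

Δx = (7.5 − 4)/4 = 0.875.
f(4) ≈ 2980.958, f(4.875) ≈ 17154.229, f(5.75) ≈ 98715.771, f(6.625) ≈ 568070.040, f(7.5) ≈ 3269017.372.
T_4 = (Δx/2)·[f(x_0) + 2f(x_1) + 2f(x_2) + 2f(x_3) + f(x_4)].
Sum ≈ 2029946.804.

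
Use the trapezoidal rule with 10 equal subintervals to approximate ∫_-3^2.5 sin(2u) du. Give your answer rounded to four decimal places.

Δu = (2.5 − (-3))/10 = 0.55.
f(-3) ≈ 0.2794, f(-2.45) ≈ 0.9825, f(-1.9) ≈ 0.6119, f(-1.35) ≈ -0.4274, f(-0.8) ≈ -0.9996, f(-0.25) ≈ -0.4794, f(0.3) ≈ 0.5646, f(0.85) ≈ 0.9917, f(1.4) ≈ 0.3350, f(1.95) ≈ -0.6878, f(2.5) ≈ -0.9589.
T_10 = (Δu/2)·[f(u_0) + 2f(u_1) + ... + 2f(u_{9}) + f(u_10)].
Sum ≈ 0.3034.

0.3034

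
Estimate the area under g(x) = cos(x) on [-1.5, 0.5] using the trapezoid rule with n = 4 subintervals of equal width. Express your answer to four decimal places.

Δx = (0.5 − (-1.5))/4 = 0.5.
g(-1.5) ≈ 0.0707, g(-1) ≈ 0.5403, g(-0.5) ≈ 0.8776, g(0) ≈ 1.0000, g(0.5) ≈ 0.8776.
T_4 = (Δx/2)·[g(x_0) + 2g(x_1) + 2g(x_2) + 2g(x_3) + g(x_4)].
Sum ≈ 1.4460.

1.4460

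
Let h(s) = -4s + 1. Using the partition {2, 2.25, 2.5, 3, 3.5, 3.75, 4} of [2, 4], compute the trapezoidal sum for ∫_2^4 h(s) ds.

-22

Subinterval widths: 0.25, 0.25, 0.5, 0.5, 0.25, 0.25.
h(2) = -7, h(2.25) = -8, h(2.5) = -9, h(3) = -11, h(3.5) = -13, h(3.75) = -14, h(4) = -15.
On each subinterval the trapezoid contributes (Δs_i/2)·[h(s_{i-1}) + h(s_i)].
Sum = -22.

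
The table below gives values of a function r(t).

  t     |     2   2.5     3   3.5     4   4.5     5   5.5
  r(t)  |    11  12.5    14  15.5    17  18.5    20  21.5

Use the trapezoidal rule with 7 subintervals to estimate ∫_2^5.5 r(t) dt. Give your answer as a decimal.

Δt = 0.5.
T_7 = (0.5/2)·[11 + 2·12.5 + 2·14 + 2·15.5 + 2·17 + 2·18.5 + 2·20 + 21.5] = 56.875.

56.875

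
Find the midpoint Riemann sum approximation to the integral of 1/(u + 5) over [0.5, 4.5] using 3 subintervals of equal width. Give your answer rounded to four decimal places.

Δu = (4.5 − 0.5)/3 = 4/3.
Midpoints: 7/6, 2.5, 23/6.
f(7/6) = 6/37, f(2.5) = 2/15, f(23/6) = 6/53.
Sum = Δu · [f(7/6) + f(2.5) + f(23/6)].
Sum ≈ 0.5449.

0.5449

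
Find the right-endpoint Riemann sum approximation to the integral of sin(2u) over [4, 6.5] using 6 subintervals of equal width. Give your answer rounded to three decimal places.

-0.614

Δu = (6.5 − 4)/6 = 5/12.
Right endpoints: 53/12, 29/6, 5.25, 17/3, 73/12, 6.5.
f(53/12) ≈ 0.558, f(29/6) ≈ -0.240, f(5.25) ≈ -0.880, f(17/3) ≈ -0.943, f(73/12) ≈ -0.389, f(6.5) ≈ 0.420.
Sum = Δu · [f(53/12) + f(29/6) + f(5.25) + ...].
Sum ≈ -0.614.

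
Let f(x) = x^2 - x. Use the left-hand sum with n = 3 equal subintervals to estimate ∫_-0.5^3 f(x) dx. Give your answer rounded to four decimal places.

Δx = (3 − (-0.5))/3 = 7/6.
Left endpoints: -0.5, 2/3, 11/6.
f(-0.5) = 0.75, f(2/3) = -2/9, f(11/6) = 55/36.
Sum = Δx · [f(-0.5) + f(2/3) + f(11/6)].
Sum ≈ 2.3981.

2.3981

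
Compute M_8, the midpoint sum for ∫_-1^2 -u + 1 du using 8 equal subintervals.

1.5

Δu = (2 − (-1))/8 = 0.375.
Midpoints: -0.8125, -0.4375, -0.0625, 0.3125, 0.6875, 1.0625, 1.4375, 1.8125.
f(-0.8125) = 1.8125, f(-0.4375) = 1.4375, f(-0.0625) = 1.0625, f(0.3125) = 0.6875, f(0.6875) = 0.3125, f(1.0625) = -0.0625, f(1.4375) = -0.4375, f(1.8125) = -0.8125.
Sum = Δu · [f(-0.8125) + f(-0.4375) + f(-0.0625) + ...].
Sum = 1.5.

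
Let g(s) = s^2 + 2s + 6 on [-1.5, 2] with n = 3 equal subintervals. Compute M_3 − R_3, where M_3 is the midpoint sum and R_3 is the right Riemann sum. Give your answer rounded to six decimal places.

M_3 ≈ 26.14467593.
R_3 ≈ 32.43981481.
M_3 − R_3 ≈ -6.295139.

-6.295139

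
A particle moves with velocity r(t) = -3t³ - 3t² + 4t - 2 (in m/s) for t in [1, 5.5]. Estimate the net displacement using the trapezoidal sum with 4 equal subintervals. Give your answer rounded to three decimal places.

Δt = (5.5 − 1)/4 = 1.125.
r(1) = -4, r(2.125) = -18347/512, r(3.25) = -123.671875, r(4.375) = -150089/512, r(5.5) = -569.875.
T_4 = (Δt/2)·[r(t_0) + 2r(t_1) + 2r(t_2) + 2r(t_3) + r(t_4)].
Sum ≈ -832.034.

-832.034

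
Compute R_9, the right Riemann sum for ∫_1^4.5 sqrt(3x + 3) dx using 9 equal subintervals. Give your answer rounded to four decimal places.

Δx = (4.5 − 1)/9 = 7/18.
Right endpoints: 25/18, 16/9, 13/6, 23/9, 53/18, 10/3, 67/18, 37/9, 4.5.
f(25/18) ≈ 2.6771, f(16/9) ≈ 2.8868, f(13/6) ≈ 3.0822, f(23/9) ≈ 3.2660, f(53/18) ≈ 3.4400, f(10/3) ≈ 3.6056, f(67/18) ≈ 3.7639, f(37/9) ≈ 3.9158, f(4.5) ≈ 4.0620.
Sum = Δx · [f(25/18) + f(16/9) + f(13/6) + ...].
Sum ≈ 11.9386.

11.9386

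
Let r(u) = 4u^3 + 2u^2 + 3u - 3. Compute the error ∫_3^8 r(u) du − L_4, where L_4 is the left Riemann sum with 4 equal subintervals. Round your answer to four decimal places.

1202.0833

Exact integral: ∫_3^8 r(u) du ≈ 4405.833333.
L_4 = 3203.75.
Error ≈ 4405.833333 − 3203.75 ≈ 1202.0833.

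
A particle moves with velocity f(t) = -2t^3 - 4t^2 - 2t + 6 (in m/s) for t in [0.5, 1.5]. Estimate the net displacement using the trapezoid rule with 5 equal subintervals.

Δt = (1.5 − 0.5)/5 = 0.2.
f(0.5) = 3.75, f(0.7) = 1.954, f(0.9) = -0.498, f(1.1) = -3.702, f(1.3) = -7.754, f(1.5) = -12.75.
T_5 = (Δt/2)·[f(t_0) + 2f(t_1) + ... + 2f(t_{4}) + f(t_5)].
Sum = -2.9.

-2.9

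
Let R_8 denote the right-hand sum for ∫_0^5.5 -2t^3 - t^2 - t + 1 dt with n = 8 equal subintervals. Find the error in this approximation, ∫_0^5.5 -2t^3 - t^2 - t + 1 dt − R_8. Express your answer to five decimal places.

Exact integral: ∫_0^5.5 f(t) dt ≈ -522.6145833.
R_8 ≈ -656.8686523.
Error ≈ -522.6145833 − (-656.8686523) ≈ 134.25407.

134.25407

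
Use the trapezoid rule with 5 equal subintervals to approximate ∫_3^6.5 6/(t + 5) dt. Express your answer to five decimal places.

2.17941

Δt = (6.5 − 3)/5 = 0.7.
f(3) = 0.75, f(3.7) = 20/29, f(4.4) = 30/47, f(5.1) = 60/101, f(5.8) = 5/9, f(6.5) = 12/23.
T_5 = (Δt/2)·[f(t_0) + 2f(t_1) + ... + 2f(t_{4}) + f(t_5)].
Sum ≈ 2.17941.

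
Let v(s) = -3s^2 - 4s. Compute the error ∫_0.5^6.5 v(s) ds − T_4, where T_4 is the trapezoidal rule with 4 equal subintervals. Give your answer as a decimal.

6.75

Exact integral: ∫_0.5^6.5 v(s) ds = -358.5.
T_4 = -365.25.
Error = -358.5 − (-365.25) = 6.75.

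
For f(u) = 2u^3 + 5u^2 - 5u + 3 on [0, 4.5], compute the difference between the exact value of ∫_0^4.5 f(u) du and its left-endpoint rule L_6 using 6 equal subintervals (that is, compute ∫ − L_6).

90.0703125

Exact integral: ∫_0^4.5 f(u) du = 319.78125.
L_6 = 229.7109375.
Error = 319.78125 − 229.7109375 = 90.0703125.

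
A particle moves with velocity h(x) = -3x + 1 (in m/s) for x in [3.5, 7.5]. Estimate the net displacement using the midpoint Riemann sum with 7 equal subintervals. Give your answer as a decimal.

-62

Δx = (7.5 − 3.5)/7 = 4/7.
Midpoints: 53/14, 61/14, 69/14, 5.5, 85/14, 93/14, 101/14.
h(53/14) = -145/14, h(61/14) = -169/14, h(69/14) = -193/14, h(5.5) = -15.5, h(85/14) = -241/14, h(93/14) = -265/14, h(101/14) = -289/14.
Sum = Δx · [h(53/14) + h(61/14) + h(69/14) + ...].
Sum = -62.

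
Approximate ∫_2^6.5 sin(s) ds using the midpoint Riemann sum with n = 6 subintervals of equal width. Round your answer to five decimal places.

Δs = (6.5 − 2)/6 = 0.75.
Midpoints: 2.375, 3.125, 3.875, 4.625, 5.375, 6.125.
f(2.375) ≈ 0.69369, f(3.125) ≈ 0.01659, f(3.875) ≈ -0.66940, f(4.625) ≈ -0.99618, f(5.375) ≈ -0.78839, f(6.125) ≈ -0.15753.
Sum = Δs · [f(2.375) + f(3.125) + f(3.875) + ...].
Sum ≈ -1.42592.

-1.42592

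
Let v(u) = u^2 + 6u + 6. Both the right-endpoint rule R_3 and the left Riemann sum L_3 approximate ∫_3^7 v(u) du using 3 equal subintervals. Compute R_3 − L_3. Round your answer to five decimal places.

85.33333

R_3 ≈ 293.1851852.
L_3 ≈ 207.8518519.
R_3 − L_3 ≈ 85.33333.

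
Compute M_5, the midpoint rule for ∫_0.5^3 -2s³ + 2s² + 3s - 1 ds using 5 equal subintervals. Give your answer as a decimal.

Δs = (3 − 0.5)/5 = 0.5.
Midpoints: 0.75, 1.25, 1.75, 2.25, 2.75.
f(0.75) = 1.53125, f(1.25) = 1.96875, f(1.75) = -0.34375, f(2.25) = -6.90625, f(2.75) = -19.21875.
Sum = Δs · [f(0.75) + f(1.25) + f(1.75) + f(2.25) + f(2.75)].
Sum = -11.484375.

-11.484375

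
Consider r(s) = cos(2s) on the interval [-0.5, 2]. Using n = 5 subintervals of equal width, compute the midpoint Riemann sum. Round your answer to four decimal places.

0.0442

Δs = (2 − (-0.5))/5 = 0.5.
Midpoints: -0.25, 0.25, 0.75, 1.25, 1.75.
r(-0.25) ≈ 0.8776, r(0.25) ≈ 0.8776, r(0.75) ≈ 0.0707, r(1.25) ≈ -0.8011, r(1.75) ≈ -0.9365.
Sum = Δs · [r(-0.25) + r(0.25) + r(0.75) + r(1.25) + r(1.75)].
Sum ≈ 0.0442.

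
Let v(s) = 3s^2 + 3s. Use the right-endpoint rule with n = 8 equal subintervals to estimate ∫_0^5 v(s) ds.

191.6015625

Δs = (5 − 0)/8 = 0.625.
Right endpoints: 0.625, 1.25, 1.875, 2.5, 3.125, 3.75, 4.375, 5.
v(0.625) = 3.046875, v(1.25) = 8.4375, v(1.875) = 16.171875, v(2.5) = 26.25, v(3.125) = 38.671875, v(3.75) = 53.4375, v(4.375) = 70.546875, v(5) = 90.
Sum = Δs · [v(0.625) + v(1.25) + v(1.875) + ...].
Sum = 191.6015625.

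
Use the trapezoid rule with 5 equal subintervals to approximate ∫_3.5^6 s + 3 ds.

Δs = (6 − 3.5)/5 = 0.5.
f(3.5) = 6.5, f(4) = 7, f(4.5) = 7.5, f(5) = 8, f(5.5) = 8.5, f(6) = 9.
T_5 = (Δs/2)·[f(s_0) + 2f(s_1) + ... + 2f(s_{4}) + f(s_5)].
Sum = 19.375.

19.375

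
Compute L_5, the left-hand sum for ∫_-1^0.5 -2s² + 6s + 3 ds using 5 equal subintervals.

Δs = (0.5 − (-1))/5 = 0.3.
Left endpoints: -1, -0.7, -0.4, -0.1, 0.2.
f(-1) = -5, f(-0.7) = -2.18, f(-0.4) = 0.28, f(-0.1) = 2.38, f(0.2) = 4.12.
Sum = Δs · [f(-1) + f(-0.7) + f(-0.4) + f(-0.1) + f(0.2)].
Sum = -0.12.

-0.12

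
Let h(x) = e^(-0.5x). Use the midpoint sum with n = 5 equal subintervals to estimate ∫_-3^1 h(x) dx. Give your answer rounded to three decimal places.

Δx = (1 − (-3))/5 = 0.8.
Midpoints: -2.6, -1.8, -1, -0.2, 0.6.
h(-2.6) ≈ 3.669, h(-1.8) ≈ 2.460, h(-1) ≈ 1.649, h(-0.2) ≈ 1.105, h(0.6) ≈ 0.741.
Sum = Δx · [h(-2.6) + h(-1.8) + h(-1) + h(-0.2) + h(0.6)].
Sum ≈ 7.699.

7.699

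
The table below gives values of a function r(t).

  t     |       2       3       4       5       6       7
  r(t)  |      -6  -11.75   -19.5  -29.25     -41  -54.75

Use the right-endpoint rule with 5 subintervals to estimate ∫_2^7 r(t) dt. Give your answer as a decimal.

Δt = 1.
Sum = 1·[(-11.75) + (-19.5) + (-29.25) + (-41) + (-54.75)] = -156.25.

-156.25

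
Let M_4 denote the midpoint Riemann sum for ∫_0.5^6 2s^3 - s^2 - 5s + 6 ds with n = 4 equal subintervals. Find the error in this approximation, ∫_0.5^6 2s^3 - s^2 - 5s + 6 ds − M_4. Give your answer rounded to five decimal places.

Exact integral: ∫_0.5^6 f(s) ds ≈ 519.6354167.
M_4 ≈ 503.6044922.
Error ≈ 519.6354167 − 503.6044922 ≈ 16.03092.

16.03092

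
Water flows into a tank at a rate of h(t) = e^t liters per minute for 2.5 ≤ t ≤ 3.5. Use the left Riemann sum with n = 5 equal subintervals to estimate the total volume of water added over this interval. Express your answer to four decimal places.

18.9094

Δt = (3.5 − 2.5)/5 = 0.2.
Left endpoints: 2.5, 2.7, 2.9, 3.1, 3.3.
h(2.5) ≈ 12.1825, h(2.7) ≈ 14.8797, h(2.9) ≈ 18.1741, h(3.1) ≈ 22.1980, h(3.3) ≈ 27.1126.
Sum = Δt · [h(2.5) + h(2.7) + h(2.9) + h(3.1) + h(3.3)].
Sum ≈ 18.9094.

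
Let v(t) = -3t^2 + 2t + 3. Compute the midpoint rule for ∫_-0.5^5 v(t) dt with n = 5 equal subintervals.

Δt = (5 − (-0.5))/5 = 1.1.
Midpoints: 0.05, 1.15, 2.25, 3.35, 4.45.
v(0.05) = 3.0925, v(1.15) = 1.3325, v(2.25) = -7.6875, v(3.35) = -23.9675, v(4.45) = -47.5075.
Sum = Δt · [v(0.05) + v(1.15) + v(2.25) + v(3.35) + v(4.45)].
Sum = -82.21125.

-82.21125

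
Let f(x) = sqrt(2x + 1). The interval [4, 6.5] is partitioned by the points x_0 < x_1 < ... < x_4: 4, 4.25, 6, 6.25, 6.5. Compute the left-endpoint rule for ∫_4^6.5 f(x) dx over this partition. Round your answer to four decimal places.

7.9638

Subinterval widths: 0.25, 1.75, 0.25, 0.25.
Left endpoints: 4, 4.25, 6, 6.25.
f(4) ≈ 3.0000, f(4.25) ≈ 3.0822, f(6) ≈ 3.6056, f(6.25) ≈ 3.6742.
Sum = Σ Δx_i · f(x_i).
Sum ≈ 7.9638.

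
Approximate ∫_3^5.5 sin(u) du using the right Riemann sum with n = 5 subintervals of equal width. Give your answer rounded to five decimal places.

Δu = (5.5 − 3)/5 = 0.5.
Right endpoints: 3.5, 4, 4.5, 5, 5.5.
f(3.5) ≈ -0.35078, f(4) ≈ -0.75680, f(4.5) ≈ -0.97753, f(5) ≈ -0.95892, f(5.5) ≈ -0.70554.
Sum = Δu · [f(3.5) + f(4) + f(4.5) + f(5) + f(5.5)].
Sum ≈ -1.87479.

-1.87479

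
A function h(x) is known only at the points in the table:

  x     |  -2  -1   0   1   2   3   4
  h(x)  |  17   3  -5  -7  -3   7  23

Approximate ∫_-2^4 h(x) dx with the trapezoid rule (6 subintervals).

Δx = 1.
T_6 = (1/2)·[17 + 2·3 + 2·(-5) + 2·(-7) + 2·(-3) + 2·7 + 23] = 15.

15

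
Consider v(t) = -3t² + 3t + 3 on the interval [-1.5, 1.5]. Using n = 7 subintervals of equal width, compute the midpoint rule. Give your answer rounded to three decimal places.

Δt = (1.5 − (-1.5))/7 = 3/7.
Midpoints: -9/7, -6/7, -3/7, 0, 3/7, 6/7, 9/7.
v(-9/7) = -285/49, v(-6/7) = -87/49, v(-3/7) = 57/49, v(0) = 3, v(3/7) = 183/49, v(6/7) = 165/49, v(9/7) = 93/49.
Sum = Δt · [v(-9/7) + v(-6/7) + v(-3/7) + ...].
Sum ≈ 2.388.

2.388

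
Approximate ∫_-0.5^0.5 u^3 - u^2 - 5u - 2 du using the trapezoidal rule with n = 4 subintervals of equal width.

-2.09375

Δu = (0.5 − (-0.5))/4 = 0.25.
f(-0.5) = 0.125, f(-0.25) = -0.828125, f(0) = -2, f(0.25) = -3.296875, f(0.5) = -4.625.
T_4 = (Δu/2)·[f(u_0) + 2f(u_1) + 2f(u_2) + 2f(u_3) + f(u_4)].
Sum = -2.09375.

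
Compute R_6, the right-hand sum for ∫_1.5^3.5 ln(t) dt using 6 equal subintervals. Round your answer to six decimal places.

1.914171

Δt = (3.5 − 1.5)/6 = 1/3.
Right endpoints: 11/6, 13/6, 2.5, 17/6, 19/6, 3.5.
f(11/6) ≈ 0.606136, f(13/6) ≈ 0.773190, f(2.5) ≈ 0.916291, f(17/6) ≈ 1.041454, f(19/6) ≈ 1.152680, f(3.5) ≈ 1.252763.
Sum = Δt · [f(11/6) + f(13/6) + f(2.5) + ...].
Sum ≈ 1.914171.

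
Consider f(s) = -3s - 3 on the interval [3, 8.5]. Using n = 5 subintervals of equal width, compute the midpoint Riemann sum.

-111.375

Δs = (8.5 − 3)/5 = 1.1.
Midpoints: 3.55, 4.65, 5.75, 6.85, 7.95.
f(3.55) = -13.65, f(4.65) = -16.95, f(5.75) = -20.25, f(6.85) = -23.55, f(7.95) = -26.85.
Sum = Δs · [f(3.55) + f(4.65) + f(5.75) + f(6.85) + f(7.95)].
Sum = -111.375.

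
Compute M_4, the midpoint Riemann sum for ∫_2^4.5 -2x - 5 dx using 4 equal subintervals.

-28.75

Δx = (4.5 − 2)/4 = 0.625.
Midpoints: 2.3125, 2.9375, 3.5625, 4.1875.
f(2.3125) = -9.625, f(2.9375) = -10.875, f(3.5625) = -12.125, f(4.1875) = -13.375.
Sum = Δx · [f(2.3125) + f(2.9375) + f(3.5625) + f(4.1875)].
Sum = -28.75.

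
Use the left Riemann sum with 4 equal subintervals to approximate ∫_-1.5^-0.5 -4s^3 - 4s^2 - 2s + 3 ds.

Δs = (-0.5 − (-1.5))/4 = 0.25.
Left endpoints: -1.5, -1.25, -1, -0.75.
f(-1.5) = 10.5, f(-1.25) = 7.0625, f(-1) = 5, f(-0.75) = 3.9375.
Sum = Δs · [f(-1.5) + f(-1.25) + f(-1) + f(-0.75)].
Sum = 6.625.

6.625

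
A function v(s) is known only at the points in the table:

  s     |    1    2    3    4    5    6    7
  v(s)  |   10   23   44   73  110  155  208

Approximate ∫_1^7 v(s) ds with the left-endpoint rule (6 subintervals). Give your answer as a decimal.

Δs = 1.
Sum = 1·[10 + 23 + 44 + 73 + 110 + 155] = 415.

415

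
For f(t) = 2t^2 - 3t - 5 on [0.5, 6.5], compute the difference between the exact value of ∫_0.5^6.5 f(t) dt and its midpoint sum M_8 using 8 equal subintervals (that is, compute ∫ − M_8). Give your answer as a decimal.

0.5625

Exact integral: ∫_0.5^6.5 f(t) dt = 90.
M_8 = 89.4375.
Error = 90 − 89.4375 = 0.5625.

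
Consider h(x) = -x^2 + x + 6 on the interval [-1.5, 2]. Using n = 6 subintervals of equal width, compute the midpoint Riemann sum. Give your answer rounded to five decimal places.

Δx = (2 − (-1.5))/6 = 7/12.
Midpoints: -29/24, -0.625, -1/24, 13/24, 1.125, 41/24.
h(-29/24) = 1919/576, h(-0.625) = 4.984375, h(-1/24) = 3431/576, h(13/24) = 3599/576, h(1.125) = 5.859375, h(41/24) = 2759/576.
Sum = Δx · [h(-29/24) + h(-0.625) + h(-1/24) + ...].
Sum ≈ 18.18258.

18.18258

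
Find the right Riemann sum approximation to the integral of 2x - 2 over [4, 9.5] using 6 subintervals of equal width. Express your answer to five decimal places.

68.29167

Δx = (9.5 − 4)/6 = 11/12.
Right endpoints: 59/12, 35/6, 6.75, 23/3, 103/12, 9.5.
f(59/12) = 47/6, f(35/6) = 29/3, f(6.75) = 11.5, f(23/3) = 40/3, f(103/12) = 91/6, f(9.5) = 17.
Sum = Δx · [f(59/12) + f(35/6) + f(6.75) + ...].
Sum ≈ 68.29167.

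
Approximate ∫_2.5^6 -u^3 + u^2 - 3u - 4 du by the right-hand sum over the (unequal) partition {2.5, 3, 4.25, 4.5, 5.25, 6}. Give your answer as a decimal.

-386.078125

Subinterval widths: 0.5, 1.25, 0.25, 0.75, 0.75.
Right endpoints: 3, 4.25, 4.5, 5.25, 6.
f(3) = -31, f(4.25) = -75.453125, f(4.5) = -88.375, f(5.25) = -136.890625, f(6) = -202.
Sum = Σ Δu_i · f(u_i).
Sum = -386.078125.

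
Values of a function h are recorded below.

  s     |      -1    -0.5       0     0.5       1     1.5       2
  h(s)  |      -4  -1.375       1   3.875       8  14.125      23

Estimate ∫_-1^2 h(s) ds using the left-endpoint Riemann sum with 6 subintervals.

Δs = 0.5.
Sum = 0.5·[(-4) + (-1.375) + 1 + 3.875 + 8 + 14.125] = 10.8125.

10.8125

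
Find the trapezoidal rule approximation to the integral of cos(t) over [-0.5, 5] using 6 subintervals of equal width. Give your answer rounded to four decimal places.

-0.4454

Δt = (5 − (-0.5))/6 = 11/12.
f(-0.5) ≈ 0.8776, f(5/12) ≈ 0.9144, f(4/3) ≈ 0.2352, f(2.25) ≈ -0.6282, f(19/6) ≈ -0.9997, f(49/12) ≈ -0.5884, f(5) ≈ 0.2837.
T_6 = (Δt/2)·[f(t_0) + 2f(t_1) + ... + 2f(t_{5}) + f(t_6)].
Sum ≈ -0.4454.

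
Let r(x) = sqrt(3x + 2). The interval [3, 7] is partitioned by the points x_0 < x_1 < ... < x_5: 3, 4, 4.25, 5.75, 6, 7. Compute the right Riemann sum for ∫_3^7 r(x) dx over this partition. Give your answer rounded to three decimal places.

Subinterval widths: 1, 0.25, 1.5, 0.25, 1.
Right endpoints: 4, 4.25, 5.75, 6, 7.
r(4) ≈ 3.742, r(4.25) ≈ 3.841, r(5.75) ≈ 4.387, r(6) ≈ 4.472, r(7) ≈ 4.796.
Sum = Σ Δx_i · r(x_i).
Sum ≈ 17.197.

17.197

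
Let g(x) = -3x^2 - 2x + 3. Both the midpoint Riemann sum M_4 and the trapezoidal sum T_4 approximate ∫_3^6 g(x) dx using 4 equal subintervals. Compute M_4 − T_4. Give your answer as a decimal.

1.265625

M_4 = -206.578125.
T_4 = -207.84375.
M_4 − T_4 = 1.265625.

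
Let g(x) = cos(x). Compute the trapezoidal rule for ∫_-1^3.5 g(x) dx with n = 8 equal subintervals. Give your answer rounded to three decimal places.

0.478

Δx = (3.5 − (-1))/8 = 0.5625.
g(-1) ≈ 0.540, g(-0.4375) ≈ 0.906, g(0.125) ≈ 0.992, g(0.6875) ≈ 0.773, g(1.25) ≈ 0.315, g(1.8125) ≈ -0.239, g(2.375) ≈ -0.720, g(2.9375) ≈ -0.979, g(3.5) ≈ -0.936.
T_8 = (Δx/2)·[g(x_0) + 2g(x_1) + ... + 2g(x_{7}) + g(x_8)].
Sum ≈ 0.478.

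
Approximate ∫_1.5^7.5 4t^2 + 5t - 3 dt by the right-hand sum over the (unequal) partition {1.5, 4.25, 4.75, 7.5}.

1018

Subinterval widths: 2.75, 0.5, 2.75.
Right endpoints: 4.25, 4.75, 7.5.
f(4.25) = 90.5, f(4.75) = 111, f(7.5) = 259.5.
Sum = Σ Δt_i · f(t_i).
Sum = 1018.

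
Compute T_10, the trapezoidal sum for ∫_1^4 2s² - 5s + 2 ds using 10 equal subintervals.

10.59

Δs = (4 − 1)/10 = 0.3.
f(1) = -1, f(1.3) = -1.12, f(1.6) = -0.88, f(1.9) = -0.28, f(2.2) = 0.68, f(2.5) = 2, f(2.8) = 3.68, f(3.1) = 5.72, f(3.4) = 8.12, f(3.7) = 10.88, f(4) = 14.
T_10 = (Δs/2)·[f(s_0) + 2f(s_1) + ... + 2f(s_{9}) + f(s_10)].
Sum = 10.59.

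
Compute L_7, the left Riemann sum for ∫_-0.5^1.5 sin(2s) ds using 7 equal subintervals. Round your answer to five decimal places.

Δs = (1.5 − (-0.5))/7 = 2/7.
Left endpoints: -0.5, -3/14, 1/14, 5/14, 9/14, 13/14, 17/14.
f(-0.5) ≈ -0.84147, f(-3/14) ≈ -0.41557, f(1/14) ≈ 0.14237, f(5/14) ≈ 0.65508, f(9/14) ≈ 0.95964, f(13/14) ≈ 0.95928, f(17/14) ≈ 0.65412.
Sum = Δs · [f(-0.5) + f(-3/14) + f(1/14) + ...].
Sum ≈ 0.60384.

0.60384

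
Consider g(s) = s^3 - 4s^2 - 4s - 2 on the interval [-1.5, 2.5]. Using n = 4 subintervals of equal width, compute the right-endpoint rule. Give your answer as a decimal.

Δs = (2.5 − (-1.5))/4 = 1.
Right endpoints: -0.5, 0.5, 1.5, 2.5.
g(-0.5) = -1.125, g(0.5) = -4.875, g(1.5) = -13.625, g(2.5) = -21.375.
Sum = Δs · [g(-0.5) + g(0.5) + g(1.5) + g(2.5)].
Sum = -41.

-41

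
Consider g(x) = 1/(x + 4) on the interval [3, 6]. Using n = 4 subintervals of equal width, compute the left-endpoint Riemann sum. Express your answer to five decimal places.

0.37323

Δx = (6 − 3)/4 = 0.75.
Left endpoints: 3, 3.75, 4.5, 5.25.
g(3) = 1/7, g(3.75) = 4/31, g(4.5) = 2/17, g(5.25) = 4/37.
Sum = Δx · [g(3) + g(3.75) + g(4.5) + g(5.25)].
Sum ≈ 0.37323.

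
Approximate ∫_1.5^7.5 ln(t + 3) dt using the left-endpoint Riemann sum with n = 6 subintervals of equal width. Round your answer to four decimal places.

Δt = (7.5 − 1.5)/6 = 1.
Left endpoints: 1.5, 2.5, 3.5, 4.5, 5.5, 6.5.
f(1.5) ≈ 1.5041, f(2.5) ≈ 1.7047, f(3.5) ≈ 1.8718, f(4.5) ≈ 2.0149, f(5.5) ≈ 2.1401, f(6.5) ≈ 2.2513.
Sum = Δt · [f(1.5) + f(2.5) + f(3.5) + ...].
Sum ≈ 11.4869.

11.4869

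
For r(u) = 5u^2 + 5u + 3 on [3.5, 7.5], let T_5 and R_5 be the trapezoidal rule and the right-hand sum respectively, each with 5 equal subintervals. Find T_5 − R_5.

-96

T_5 = 755.8.
R_5 = 851.8.
T_5 − R_5 = -96.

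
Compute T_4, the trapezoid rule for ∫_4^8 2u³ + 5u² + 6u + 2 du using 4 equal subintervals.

Δu = (8 − 4)/4 = 1.
f(4) = 234, f(5) = 407, f(6) = 650, f(7) = 975, f(8) = 1394.
T_4 = (Δu/2)·[f(u_0) + 2f(u_1) + 2f(u_2) + 2f(u_3) + f(u_4)].
Sum = 2846.

2846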